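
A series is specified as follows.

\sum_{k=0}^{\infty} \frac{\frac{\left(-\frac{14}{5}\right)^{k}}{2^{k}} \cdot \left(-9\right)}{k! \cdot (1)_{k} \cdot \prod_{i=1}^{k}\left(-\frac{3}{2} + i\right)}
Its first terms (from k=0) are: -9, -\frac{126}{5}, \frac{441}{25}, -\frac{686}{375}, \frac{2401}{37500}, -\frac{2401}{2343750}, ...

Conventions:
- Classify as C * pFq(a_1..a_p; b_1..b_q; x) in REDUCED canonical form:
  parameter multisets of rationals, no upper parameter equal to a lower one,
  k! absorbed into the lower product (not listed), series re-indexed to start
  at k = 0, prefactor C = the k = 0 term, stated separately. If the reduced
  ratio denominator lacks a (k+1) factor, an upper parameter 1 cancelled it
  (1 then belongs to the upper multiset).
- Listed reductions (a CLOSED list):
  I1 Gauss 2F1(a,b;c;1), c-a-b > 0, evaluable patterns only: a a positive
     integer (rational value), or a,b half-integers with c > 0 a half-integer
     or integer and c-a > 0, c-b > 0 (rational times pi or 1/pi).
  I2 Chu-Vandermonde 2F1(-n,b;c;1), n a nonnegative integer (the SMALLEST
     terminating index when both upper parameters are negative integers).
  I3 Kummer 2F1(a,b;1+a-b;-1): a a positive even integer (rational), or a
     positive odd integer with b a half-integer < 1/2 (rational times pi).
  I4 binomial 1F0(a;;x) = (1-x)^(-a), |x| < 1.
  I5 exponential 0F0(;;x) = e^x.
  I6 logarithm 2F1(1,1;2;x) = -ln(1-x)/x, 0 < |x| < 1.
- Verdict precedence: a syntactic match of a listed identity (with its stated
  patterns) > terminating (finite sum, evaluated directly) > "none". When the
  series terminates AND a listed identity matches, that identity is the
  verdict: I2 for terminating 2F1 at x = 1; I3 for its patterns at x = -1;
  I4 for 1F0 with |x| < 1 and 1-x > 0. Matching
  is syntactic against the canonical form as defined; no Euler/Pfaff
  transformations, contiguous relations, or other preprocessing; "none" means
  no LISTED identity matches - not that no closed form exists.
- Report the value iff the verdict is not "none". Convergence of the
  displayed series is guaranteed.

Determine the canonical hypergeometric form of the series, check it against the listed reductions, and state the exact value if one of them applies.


The series (x = -\frac{7}{5}) is 0F2: upper {-}, lower {-\frac{1}{2}, 1}, prefactor -9. Verdict: none. A 0F2 with upper {-} fits none of I1-I6 at x = -\frac{7}{5}; the sum runs forever.

Structural cue: t_0 being -9, the two k-th powers (C = -9, x = -7/5) combine into one argument.
Adjacent-term ratio: r(k) = -\frac{7}{5} * 1 / [(k-\frac{1}{2}) (k+1) (k+1)] - rational in k. x = -\frac{7}{5}; t_0 = -9; negate the roots.


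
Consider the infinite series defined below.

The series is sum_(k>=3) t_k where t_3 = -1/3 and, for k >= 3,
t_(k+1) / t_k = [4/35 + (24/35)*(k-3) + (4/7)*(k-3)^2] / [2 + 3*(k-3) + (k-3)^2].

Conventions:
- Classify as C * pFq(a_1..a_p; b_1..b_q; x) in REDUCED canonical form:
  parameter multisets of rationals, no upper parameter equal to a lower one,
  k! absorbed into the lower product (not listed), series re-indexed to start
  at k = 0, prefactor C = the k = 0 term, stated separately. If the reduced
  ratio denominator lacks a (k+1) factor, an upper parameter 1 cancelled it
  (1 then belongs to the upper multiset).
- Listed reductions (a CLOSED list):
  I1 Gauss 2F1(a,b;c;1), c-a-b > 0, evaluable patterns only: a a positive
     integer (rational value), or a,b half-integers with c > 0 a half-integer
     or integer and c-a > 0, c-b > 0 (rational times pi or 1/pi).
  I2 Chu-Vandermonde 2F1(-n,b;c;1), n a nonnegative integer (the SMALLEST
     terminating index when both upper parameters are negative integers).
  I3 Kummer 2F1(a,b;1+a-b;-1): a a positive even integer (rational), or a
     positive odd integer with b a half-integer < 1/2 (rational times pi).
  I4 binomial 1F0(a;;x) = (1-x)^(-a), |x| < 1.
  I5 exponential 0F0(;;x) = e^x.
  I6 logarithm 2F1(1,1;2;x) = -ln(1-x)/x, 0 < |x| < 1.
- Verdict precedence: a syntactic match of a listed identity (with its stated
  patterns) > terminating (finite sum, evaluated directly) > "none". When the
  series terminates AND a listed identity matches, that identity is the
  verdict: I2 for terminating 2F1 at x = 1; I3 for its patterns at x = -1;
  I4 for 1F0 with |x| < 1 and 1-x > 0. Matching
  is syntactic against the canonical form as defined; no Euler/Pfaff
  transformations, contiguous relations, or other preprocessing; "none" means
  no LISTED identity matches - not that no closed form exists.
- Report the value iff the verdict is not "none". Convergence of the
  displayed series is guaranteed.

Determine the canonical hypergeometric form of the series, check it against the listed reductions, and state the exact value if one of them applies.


Structural cue: x = (4/7) and factor the ratio over Q (C = -1/3, x = 4/7): negated roots = parameters.
Term ratio: r(k) = (4/7) * (k+1/5) (k+1) / [(k+2) (k+1)] - poly over poly, x = (4/7) from leading terms; C = -1/3 at k = 0.

The series (x = 4/7) is 2F1: upper {1/5, 1}, lower {2}, prefactor -1/3. Verdict: none - at argument 4/7 the multisets {1/5, 1} ; {2} match no listed identity.


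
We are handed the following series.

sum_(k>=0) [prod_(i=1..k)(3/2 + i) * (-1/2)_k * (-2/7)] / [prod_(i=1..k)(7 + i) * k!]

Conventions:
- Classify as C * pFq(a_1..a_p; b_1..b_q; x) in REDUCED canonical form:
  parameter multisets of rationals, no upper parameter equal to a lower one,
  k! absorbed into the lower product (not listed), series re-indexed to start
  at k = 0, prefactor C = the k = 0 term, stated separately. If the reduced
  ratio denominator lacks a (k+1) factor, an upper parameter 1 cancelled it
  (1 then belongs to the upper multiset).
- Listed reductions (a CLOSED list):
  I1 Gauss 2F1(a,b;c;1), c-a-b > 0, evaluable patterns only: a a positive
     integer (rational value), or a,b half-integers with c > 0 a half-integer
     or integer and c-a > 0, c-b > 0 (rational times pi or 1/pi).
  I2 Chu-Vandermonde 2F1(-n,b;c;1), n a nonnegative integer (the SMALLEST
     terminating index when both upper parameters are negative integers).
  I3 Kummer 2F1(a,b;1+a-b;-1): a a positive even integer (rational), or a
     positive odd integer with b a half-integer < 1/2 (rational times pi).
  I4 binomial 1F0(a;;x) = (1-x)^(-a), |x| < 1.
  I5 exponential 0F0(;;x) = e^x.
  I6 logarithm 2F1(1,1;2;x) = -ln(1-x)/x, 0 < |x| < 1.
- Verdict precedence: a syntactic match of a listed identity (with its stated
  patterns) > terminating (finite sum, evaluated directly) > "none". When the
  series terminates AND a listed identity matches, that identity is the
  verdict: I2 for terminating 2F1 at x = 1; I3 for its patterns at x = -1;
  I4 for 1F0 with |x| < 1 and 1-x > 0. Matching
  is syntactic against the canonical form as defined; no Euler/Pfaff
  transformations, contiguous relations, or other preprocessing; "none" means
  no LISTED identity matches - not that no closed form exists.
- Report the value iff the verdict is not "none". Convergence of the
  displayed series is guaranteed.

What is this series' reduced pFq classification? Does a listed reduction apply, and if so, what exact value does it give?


The tell: t_0 = -2/7 here, and the lower running product (prefactor -2/7) is a rising factorial.
Term ratio: r(k) = 1 * (k-1/2) (k+5/2) / [(k+8) (k+1)] - poly over poly, x = 1 from leading terms; C = -2/7 at k = 0.

Classification (C = -2/7): 2F1 with upper {-1/2, 5/2}, lower {8}, argument x = 1. Verdict: the half-integer Gauss pattern (I1) fires (x = 1; upper {-1/2, 5/2} half-integers, c = 8 in the evaluable pattern). Exact value: (-2097152/2837835) / pi.


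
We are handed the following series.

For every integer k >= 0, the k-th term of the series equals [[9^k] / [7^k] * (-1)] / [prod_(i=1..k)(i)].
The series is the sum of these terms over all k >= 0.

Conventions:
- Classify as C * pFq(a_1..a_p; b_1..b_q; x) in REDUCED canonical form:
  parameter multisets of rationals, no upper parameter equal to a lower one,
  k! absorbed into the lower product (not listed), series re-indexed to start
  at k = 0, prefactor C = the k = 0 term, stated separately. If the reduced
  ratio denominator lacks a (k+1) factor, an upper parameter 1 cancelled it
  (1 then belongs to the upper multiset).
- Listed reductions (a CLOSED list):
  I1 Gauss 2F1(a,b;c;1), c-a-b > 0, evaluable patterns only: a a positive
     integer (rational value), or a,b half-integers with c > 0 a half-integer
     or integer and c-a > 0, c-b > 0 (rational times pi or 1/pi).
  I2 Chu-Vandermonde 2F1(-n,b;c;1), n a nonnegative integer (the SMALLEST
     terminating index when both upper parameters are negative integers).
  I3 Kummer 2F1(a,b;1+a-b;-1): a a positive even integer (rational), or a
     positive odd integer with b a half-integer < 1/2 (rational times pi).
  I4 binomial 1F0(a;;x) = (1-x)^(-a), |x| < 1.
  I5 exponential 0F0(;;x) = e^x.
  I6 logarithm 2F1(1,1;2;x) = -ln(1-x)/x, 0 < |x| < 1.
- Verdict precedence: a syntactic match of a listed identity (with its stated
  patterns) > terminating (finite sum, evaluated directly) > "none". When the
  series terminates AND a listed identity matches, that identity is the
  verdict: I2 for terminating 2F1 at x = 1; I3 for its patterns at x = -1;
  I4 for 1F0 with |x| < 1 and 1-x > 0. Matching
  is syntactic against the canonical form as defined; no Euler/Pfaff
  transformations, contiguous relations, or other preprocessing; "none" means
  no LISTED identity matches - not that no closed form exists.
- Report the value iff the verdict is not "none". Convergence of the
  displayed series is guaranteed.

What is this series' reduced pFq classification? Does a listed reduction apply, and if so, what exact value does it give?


Prefactor -1, argument 9/7: 0F0 with upper {-} over lower {-}. Verdict: exponential (I5) applies (the 0F0 exponential series at x = 9/7). Its exact value is (-1) * e^(9/7).

First insight: t_0 being -1, the product of the first k integers (C = -1) is k!.
Term ratio: r(k) = (9/7) * 1 / [(k+1)] - rational in k, leading ratio (9/7); with t_0 = -1, classification follows.


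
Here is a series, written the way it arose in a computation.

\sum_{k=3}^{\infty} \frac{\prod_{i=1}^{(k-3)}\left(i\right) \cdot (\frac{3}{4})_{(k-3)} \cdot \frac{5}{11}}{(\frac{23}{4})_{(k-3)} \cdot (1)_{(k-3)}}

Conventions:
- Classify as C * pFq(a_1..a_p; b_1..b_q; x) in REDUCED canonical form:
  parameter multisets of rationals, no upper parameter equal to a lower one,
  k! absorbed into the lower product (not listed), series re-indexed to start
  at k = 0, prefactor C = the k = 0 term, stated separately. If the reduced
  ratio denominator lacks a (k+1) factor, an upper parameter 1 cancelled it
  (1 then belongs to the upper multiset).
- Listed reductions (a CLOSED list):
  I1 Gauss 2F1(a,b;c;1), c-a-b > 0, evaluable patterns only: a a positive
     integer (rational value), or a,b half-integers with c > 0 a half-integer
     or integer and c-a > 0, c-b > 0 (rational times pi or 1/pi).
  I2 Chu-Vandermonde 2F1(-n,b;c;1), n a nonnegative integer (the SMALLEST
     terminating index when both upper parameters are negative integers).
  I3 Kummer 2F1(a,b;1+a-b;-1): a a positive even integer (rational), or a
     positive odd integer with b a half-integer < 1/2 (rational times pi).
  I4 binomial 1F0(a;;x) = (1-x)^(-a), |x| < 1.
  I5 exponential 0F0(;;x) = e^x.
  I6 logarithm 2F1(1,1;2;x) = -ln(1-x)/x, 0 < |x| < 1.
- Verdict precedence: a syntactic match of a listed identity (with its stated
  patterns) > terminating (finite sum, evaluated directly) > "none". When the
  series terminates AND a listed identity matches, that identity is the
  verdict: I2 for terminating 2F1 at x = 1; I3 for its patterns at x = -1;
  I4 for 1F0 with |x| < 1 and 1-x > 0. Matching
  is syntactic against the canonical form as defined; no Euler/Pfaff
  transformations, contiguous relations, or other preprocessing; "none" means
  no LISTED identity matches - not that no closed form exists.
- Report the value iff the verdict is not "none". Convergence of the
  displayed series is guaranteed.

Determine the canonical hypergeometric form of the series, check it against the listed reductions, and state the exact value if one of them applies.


Reduced: x = 1, 2F1, upper = {\frac{3}{4}, 1}, lower = {\frac{23}{4}}, C = \frac{5}{11}. Verdict: Gauss (I1, integer-parameter pattern) matches (x = 1: the Gamma ratio telescopes since c-a-b = 4 > 0 and a = 1 in Z>0). Sum: \frac{95}{176}.

First insight: x = 1 and the running product (C = 5/11) telescopes to a rising factorial.
Step ratio: r(k) = 1 * (k+\frac{3}{4}) (k+1) / [(k+\frac{23}{4}) (k+1)] ; factor over Q: parameters, x = 1, and C = \frac{5}{11}.


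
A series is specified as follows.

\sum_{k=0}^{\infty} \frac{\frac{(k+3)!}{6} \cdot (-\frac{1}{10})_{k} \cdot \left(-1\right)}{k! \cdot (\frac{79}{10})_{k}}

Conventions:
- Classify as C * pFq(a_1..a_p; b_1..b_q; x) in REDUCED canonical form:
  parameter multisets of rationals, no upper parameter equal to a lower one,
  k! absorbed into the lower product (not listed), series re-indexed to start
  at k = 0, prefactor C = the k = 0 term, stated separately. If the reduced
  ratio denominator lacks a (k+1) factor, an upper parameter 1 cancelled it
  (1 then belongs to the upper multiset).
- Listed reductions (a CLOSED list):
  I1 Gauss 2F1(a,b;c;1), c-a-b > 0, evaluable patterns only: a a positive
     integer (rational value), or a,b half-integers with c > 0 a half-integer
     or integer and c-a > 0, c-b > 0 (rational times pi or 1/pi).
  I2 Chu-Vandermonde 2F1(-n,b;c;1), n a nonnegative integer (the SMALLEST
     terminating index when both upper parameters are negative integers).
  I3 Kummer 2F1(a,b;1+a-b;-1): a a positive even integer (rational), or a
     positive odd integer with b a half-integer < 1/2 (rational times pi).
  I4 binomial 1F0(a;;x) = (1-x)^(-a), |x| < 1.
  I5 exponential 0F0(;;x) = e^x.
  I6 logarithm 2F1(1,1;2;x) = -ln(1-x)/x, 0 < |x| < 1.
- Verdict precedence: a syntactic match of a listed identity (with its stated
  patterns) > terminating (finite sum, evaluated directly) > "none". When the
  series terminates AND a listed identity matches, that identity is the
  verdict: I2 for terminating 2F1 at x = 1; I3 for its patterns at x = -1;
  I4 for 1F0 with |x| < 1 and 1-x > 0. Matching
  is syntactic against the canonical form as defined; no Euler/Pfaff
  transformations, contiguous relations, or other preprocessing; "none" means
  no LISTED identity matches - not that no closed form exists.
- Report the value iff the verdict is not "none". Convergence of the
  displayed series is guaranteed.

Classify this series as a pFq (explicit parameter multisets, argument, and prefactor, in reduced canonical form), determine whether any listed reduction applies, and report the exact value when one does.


Canonical form: C = -1 times 2F1 with upper {-\frac{1}{10}, 4}, lower {\frac{79}{10}}, x = 1. Verdict: this is Gauss's theorem (I1) (x = 1: the Gamma ratio telescopes since c-a-b = 4 > 0 and a = 4 in Z>0). Sum: -\frac{370461}{400000}.

Structural cue: with t_0 = -1, the factorial ratio (prefactor -1) (k+a-1)!/(a-1)! is a rising factorial (a)_k.
Step ratio: r(k) = 1 * (k-\frac{1}{10}) (k+4) / [(k+\frac{79}{10}) (k+1)] - rational; roots negated = parameters, x = 1, C = -1.


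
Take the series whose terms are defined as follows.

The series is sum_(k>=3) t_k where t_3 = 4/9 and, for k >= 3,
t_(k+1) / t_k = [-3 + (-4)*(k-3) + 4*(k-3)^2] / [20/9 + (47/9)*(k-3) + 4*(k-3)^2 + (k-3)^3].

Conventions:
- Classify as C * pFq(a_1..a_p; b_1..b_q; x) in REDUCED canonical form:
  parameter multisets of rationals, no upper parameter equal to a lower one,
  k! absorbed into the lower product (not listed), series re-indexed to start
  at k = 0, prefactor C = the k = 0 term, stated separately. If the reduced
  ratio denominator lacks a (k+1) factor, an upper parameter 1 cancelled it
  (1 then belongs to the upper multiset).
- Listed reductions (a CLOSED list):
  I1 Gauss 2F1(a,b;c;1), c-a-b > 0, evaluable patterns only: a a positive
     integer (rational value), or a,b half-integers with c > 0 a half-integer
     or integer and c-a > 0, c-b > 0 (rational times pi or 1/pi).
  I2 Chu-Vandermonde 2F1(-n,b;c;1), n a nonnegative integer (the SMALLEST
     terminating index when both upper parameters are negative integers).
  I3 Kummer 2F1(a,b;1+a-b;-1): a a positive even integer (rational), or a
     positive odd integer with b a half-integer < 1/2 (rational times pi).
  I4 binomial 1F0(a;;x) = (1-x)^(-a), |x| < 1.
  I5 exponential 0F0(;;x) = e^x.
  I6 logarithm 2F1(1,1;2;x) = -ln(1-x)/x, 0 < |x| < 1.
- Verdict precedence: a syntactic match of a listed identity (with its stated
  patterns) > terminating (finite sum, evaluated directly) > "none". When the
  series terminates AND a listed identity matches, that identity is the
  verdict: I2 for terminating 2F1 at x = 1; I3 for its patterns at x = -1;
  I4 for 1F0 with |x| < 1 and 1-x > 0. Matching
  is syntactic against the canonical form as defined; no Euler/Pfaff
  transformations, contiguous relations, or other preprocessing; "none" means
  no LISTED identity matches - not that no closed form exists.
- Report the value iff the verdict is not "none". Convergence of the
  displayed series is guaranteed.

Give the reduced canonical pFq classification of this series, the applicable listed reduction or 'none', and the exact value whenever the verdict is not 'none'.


Structural cue: from the first term 4/9: the expanded ratio factors over Q; prefactor 4/9, roots give parameters.
Step ratio: r(k) = 4 * (k-3/2) (k+1/2) / [(k+4/3) (k+5/3) (k+1)] - rational in k. x = 4; t_0 = 4/9; negate the roots.

Prefactor 4/9, argument 4: 2F2 with upper {-3/2, 1/2} over lower {4/3, 5/3}. Verdict: no listed reduction: x = 4 and upper {-3/2, 1/2} fail every I1-I6 pattern.


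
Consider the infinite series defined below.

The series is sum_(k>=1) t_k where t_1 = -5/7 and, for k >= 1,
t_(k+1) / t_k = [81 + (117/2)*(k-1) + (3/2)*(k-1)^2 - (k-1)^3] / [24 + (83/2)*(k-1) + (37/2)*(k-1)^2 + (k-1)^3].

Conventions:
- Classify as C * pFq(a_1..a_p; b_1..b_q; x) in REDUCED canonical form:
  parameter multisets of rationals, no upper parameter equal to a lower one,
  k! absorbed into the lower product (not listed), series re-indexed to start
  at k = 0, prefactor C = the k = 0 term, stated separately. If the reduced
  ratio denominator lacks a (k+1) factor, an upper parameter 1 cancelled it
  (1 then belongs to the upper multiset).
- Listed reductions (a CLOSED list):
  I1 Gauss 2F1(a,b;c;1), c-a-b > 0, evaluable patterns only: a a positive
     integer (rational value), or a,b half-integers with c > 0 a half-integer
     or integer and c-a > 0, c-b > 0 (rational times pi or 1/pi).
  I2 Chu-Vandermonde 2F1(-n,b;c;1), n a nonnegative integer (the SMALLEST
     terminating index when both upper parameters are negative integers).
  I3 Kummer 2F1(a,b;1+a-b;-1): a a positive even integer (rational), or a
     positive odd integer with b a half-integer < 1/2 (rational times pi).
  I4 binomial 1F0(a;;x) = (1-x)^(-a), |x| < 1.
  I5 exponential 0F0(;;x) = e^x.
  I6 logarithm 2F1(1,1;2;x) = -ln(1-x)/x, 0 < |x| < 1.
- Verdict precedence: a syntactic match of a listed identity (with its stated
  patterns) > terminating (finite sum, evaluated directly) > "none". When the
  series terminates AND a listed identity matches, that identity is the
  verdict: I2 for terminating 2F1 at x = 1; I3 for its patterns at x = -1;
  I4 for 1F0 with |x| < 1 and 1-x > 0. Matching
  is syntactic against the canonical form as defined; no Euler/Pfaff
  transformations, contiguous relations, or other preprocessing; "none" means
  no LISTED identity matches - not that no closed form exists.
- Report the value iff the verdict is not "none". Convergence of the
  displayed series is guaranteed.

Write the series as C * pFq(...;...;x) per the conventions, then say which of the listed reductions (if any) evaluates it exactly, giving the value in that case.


At argument -1: a 2F1 with upper {-9, 6}, lower {16}, scaled by C = -5/7. Verdict (x = -1): Kummer's theorem (I3) applies (x = -1; c = 16 equals 1+a-b for upper {-9, 6}: listed pattern). Sum: -65/4.

The tell: t_0 being -5/7, the ratio is unreduced: k + 3/2 divides both sides (C = -5/7).
Adjacent-term ratio: r(k) = (-1) * (k-9) (k+6) / [(k+16) (k+1)] - poly over poly, x = (-1) from leading terms; C = -5/7 at k = 0.


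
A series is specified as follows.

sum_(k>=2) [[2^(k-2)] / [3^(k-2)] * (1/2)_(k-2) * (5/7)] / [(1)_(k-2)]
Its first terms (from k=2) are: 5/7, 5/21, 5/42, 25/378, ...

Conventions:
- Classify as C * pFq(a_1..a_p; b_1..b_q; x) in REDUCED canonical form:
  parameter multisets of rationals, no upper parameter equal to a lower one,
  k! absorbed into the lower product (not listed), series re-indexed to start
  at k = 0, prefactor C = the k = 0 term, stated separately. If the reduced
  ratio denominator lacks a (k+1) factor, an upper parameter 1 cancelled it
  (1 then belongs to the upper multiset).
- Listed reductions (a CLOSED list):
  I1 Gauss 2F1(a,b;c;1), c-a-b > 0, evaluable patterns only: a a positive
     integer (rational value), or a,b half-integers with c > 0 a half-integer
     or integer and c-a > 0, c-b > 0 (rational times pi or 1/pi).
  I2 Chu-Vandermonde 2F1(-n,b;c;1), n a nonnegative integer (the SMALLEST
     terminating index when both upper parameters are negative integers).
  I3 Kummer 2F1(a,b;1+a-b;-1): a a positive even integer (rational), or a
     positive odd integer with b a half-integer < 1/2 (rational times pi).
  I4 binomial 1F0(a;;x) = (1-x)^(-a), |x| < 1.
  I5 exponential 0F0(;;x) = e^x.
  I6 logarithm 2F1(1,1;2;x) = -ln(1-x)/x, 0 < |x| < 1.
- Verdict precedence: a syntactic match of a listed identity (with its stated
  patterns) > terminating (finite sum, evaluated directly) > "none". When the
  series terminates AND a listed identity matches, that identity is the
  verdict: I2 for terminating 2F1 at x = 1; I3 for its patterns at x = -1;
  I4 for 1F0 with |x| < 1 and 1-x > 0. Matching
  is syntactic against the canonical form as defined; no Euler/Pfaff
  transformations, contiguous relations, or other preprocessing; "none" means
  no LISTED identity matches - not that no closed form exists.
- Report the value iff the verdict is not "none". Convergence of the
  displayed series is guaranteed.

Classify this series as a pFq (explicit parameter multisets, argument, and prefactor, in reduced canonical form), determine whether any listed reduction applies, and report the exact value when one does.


Classification (C = 5/7): 1F0 with upper {1/2}, lower {-}, argument x = 2/3. Verdict at x = 2/3: the binomial series (I4) matches (the 1F0 binomial series: exponent -1/2, x = 2/3). Sum: (5/7) * (1/3)^(-1/2).

Structural cue: with t_0 = 5/7, the two geometric factors (prefactor 5/7) combine into one argument.
Ratio: r(k) = (2/3) * (k+1/2) / [(k+1)] - rational in k, leading ratio (2/3); with t_0 = 5/7, classification follows.


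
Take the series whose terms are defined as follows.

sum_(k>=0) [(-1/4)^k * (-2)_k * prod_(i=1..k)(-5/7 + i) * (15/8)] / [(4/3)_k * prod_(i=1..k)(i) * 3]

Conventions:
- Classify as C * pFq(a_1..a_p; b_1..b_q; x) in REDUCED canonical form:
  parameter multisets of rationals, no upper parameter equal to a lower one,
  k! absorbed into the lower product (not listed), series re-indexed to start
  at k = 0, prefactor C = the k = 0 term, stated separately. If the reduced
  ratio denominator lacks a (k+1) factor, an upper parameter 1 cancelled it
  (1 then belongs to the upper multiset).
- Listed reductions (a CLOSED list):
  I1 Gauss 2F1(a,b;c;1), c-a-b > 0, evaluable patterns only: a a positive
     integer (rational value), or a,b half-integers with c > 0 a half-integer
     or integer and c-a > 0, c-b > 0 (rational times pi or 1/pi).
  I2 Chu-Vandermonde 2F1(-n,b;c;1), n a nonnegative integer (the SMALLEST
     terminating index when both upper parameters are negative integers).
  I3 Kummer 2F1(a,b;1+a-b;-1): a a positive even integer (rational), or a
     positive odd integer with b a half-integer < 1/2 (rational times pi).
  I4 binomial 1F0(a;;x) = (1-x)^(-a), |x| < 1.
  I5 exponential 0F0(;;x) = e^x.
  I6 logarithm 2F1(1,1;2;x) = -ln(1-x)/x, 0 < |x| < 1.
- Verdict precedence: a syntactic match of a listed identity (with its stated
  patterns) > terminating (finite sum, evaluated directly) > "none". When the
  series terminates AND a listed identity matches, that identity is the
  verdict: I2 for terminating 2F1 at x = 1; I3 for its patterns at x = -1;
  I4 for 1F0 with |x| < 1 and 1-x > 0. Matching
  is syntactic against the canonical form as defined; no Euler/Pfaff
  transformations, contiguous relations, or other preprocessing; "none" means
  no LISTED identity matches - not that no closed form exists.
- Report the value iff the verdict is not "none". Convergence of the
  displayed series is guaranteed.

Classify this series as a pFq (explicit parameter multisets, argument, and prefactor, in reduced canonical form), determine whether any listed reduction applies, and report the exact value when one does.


The series (x = -1/4) is 2F1: upper {-2, 2/7}, lower {4/3}, prefactor 5/8. Verdict: terminating - no listed pattern fits, but -2 in the upper list cuts the series at k = 2; direct evaluation. Exact value: 61165/87808.

The tell: t_0 = 5/8 here, and the constant factors (prefactor 5/8) combine into one prefactor.
Ratio: r(k) = (-1/4) * (k-2) (k+2/7) / [(k+4/3) (k+1)] - rational; roots negated = parameters, x = (-1/4), C = 5/8.


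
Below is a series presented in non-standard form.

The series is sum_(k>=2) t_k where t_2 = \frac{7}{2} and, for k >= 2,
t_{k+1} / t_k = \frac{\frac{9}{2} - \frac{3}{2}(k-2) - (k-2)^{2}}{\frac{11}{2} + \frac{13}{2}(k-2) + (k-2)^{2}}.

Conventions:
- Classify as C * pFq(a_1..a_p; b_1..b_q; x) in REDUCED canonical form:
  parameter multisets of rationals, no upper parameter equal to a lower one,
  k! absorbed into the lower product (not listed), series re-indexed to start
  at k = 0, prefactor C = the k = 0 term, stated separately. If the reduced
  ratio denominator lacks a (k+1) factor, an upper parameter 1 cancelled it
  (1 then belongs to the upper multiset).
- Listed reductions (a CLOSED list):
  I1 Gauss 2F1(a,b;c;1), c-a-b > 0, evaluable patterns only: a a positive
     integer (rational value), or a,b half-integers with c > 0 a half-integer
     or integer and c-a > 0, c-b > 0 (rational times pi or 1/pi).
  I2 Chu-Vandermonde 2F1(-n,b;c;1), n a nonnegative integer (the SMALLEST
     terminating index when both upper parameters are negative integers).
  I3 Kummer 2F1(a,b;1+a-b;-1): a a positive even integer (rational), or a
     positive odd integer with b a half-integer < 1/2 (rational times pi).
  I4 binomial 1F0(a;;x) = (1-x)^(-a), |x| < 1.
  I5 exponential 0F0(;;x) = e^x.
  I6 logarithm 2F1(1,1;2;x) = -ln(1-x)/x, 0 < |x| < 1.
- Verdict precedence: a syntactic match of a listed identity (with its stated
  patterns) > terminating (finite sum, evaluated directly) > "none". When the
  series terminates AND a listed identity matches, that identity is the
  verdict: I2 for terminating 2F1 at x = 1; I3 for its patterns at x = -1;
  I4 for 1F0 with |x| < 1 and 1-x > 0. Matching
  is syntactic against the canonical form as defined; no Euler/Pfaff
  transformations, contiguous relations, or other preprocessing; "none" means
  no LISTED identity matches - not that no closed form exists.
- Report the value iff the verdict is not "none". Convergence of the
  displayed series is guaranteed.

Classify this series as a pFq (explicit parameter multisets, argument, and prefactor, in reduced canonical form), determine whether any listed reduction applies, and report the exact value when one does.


At argument -1: a 2F1 with upper {-\frac{3}{2}, 3}, lower {\frac{11}{2}}, scaled by C = \frac{7}{2}. Verdict at x = -1: Kummer's theorem (I3) matches (x = -1; c = \frac{11}{2} equals 1+a-b for upper {-\frac{3}{2}, 3}: listed pattern). Its exact value is \frac{2205}{1024} \cdot \pi.

First insight: x = -1 and the expanded ratio factors over Q; C = 7/2, x = -1, roots give parameters.
Step ratio: r(k) = -1 * (k-\frac{3}{2}) (k+3) / [(k+\frac{11}{2}) (k+1)] - rational in k. x = -1; t_0 = \frac{7}{2}; negate the roots.


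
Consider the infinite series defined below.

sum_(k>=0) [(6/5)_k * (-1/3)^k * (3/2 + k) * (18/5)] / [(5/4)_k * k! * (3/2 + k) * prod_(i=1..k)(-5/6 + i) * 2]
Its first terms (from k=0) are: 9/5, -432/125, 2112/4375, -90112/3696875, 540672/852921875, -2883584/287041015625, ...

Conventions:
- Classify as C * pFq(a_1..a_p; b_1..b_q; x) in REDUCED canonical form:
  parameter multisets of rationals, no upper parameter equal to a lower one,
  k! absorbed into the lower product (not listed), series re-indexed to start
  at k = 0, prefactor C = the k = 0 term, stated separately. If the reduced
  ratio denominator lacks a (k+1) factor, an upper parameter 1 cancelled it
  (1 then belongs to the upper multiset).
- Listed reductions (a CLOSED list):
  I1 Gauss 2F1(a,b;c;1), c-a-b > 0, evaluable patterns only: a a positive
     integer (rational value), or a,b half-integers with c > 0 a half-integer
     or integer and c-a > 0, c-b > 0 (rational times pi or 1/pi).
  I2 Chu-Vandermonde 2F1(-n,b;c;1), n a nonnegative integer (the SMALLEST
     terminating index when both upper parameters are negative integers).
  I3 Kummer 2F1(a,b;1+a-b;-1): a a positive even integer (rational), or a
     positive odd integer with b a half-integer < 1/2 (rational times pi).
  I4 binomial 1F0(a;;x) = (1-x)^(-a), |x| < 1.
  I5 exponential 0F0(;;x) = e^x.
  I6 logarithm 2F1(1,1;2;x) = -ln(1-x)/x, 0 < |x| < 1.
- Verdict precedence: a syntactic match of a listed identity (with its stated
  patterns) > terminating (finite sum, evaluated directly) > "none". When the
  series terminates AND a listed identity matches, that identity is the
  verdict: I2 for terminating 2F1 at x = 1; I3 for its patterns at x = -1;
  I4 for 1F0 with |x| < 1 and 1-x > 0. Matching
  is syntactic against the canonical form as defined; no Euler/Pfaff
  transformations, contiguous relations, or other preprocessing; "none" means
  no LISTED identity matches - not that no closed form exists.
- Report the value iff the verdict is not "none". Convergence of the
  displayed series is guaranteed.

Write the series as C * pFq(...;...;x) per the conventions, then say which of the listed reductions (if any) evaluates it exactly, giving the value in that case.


Reduced: x = -1/3, 1F2, upper = {6/5}, lower = {1/6, 5/4}, C = 9/5. Verdict: none (x = -1/3): each listed identity misses the multisets {6/5} ; {1/6, 5/4}.

Structural cue: t_0 being 9/5, the lower running product (C = 9/5, x = -1/3) is a rising factorial.
Step ratio: r(k) = (-1/3) * (k+6/5) / [(k+1/6) (k+5/4) (k+1)] - poly over poly, x = (-1/3) from leading terms; C = 9/5 at k = 0.


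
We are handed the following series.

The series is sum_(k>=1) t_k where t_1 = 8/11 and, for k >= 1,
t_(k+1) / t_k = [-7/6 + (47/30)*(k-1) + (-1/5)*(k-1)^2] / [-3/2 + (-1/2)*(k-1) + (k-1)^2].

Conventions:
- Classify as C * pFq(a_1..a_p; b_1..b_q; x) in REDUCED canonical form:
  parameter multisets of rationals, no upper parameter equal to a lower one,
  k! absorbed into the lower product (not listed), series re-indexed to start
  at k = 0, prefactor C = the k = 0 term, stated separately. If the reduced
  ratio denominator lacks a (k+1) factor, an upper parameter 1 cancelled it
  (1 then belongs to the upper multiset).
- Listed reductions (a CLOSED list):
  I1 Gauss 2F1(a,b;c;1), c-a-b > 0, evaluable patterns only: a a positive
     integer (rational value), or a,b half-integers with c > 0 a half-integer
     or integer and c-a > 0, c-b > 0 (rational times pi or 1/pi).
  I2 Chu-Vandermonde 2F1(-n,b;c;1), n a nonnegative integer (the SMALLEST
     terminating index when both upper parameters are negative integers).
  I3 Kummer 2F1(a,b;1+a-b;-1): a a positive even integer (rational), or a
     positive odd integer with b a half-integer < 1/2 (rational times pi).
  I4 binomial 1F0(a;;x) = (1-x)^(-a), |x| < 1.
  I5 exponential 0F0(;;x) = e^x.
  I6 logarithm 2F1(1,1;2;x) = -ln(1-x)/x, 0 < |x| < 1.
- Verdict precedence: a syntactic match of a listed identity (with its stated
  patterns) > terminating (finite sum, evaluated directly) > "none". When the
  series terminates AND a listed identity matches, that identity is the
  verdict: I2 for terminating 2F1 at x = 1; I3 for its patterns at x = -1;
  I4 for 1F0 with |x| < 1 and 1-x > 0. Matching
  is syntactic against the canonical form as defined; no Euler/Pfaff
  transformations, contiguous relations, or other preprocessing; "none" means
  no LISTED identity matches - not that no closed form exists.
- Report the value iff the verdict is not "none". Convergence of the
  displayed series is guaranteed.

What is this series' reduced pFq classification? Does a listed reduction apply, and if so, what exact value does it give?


At argument -1/5: a 2F1 with upper {-7, -5/6}, lower {-3/2}, scaled by C = 8/11. Verdict: terminating at k = 7: the factor (-7)_k kills every later term; summing the 8 survivors is exact. Hence: 6468232192/6089428125.

The tell: from the first term 8/11: the expanded ratio factors over Q; C = 8/11, x = -1/5, roots give parameters.
Step ratio: r(k) = (-1/5) * (k-7) (k-5/6) / [(k-3/2) (k+1)] - rational; roots negated = parameters, x = (-1/5), C = 8/11.


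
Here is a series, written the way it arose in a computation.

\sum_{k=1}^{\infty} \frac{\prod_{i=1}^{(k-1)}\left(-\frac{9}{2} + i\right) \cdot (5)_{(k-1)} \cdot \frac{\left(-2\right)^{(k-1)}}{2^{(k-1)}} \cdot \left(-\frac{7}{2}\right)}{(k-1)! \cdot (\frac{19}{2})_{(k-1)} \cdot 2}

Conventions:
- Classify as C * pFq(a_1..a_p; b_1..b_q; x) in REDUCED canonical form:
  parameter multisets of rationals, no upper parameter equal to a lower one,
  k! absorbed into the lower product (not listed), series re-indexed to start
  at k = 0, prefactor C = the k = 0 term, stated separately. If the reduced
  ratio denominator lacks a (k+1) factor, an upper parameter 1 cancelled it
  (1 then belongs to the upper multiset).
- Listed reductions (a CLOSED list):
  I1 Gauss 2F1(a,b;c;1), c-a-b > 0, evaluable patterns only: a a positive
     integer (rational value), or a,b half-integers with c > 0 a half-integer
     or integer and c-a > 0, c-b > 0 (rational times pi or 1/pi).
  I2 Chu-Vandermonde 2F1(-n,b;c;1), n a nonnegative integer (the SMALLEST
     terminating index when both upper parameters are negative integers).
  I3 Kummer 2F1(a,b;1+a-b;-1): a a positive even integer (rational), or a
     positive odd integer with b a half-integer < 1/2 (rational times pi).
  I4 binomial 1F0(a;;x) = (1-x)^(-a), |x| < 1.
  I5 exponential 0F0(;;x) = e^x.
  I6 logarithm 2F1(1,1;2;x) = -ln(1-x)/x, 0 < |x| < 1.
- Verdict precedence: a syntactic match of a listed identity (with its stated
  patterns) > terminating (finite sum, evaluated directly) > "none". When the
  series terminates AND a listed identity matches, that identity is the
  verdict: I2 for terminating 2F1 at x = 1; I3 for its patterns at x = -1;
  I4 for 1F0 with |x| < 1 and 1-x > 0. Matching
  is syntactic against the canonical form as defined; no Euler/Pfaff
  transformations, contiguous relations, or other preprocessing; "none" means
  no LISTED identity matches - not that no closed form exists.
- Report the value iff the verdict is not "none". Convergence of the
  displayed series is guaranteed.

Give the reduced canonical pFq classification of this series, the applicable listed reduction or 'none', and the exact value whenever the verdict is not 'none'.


At argument -1: a 2F1 with upper {-\frac{7}{2}, 5}, lower {\frac{19}{2}}, scaled by C = -\frac{7}{4}. Verdict at x = -1: Kummer's theorem (I3) matches (x = -1; c = \frac{19}{2} equals 1+a-b for upper {-\frac{7}{2}, 5}: listed pattern). Hence: \left(-\frac{5360355}{2097152}\right) \cdot \pi.

Key step: from the first term -\frac{7}{4}: the two k-th powers (C = -7/4) combine into one argument.
Adjacent-term ratio: r(k) = -1 * (k-\frac{7}{2}) (k+5) / [(k+\frac{19}{2}) (k+1)] - rational; roots negated = parameters, x = -1, C = -\frac{7}{4}.


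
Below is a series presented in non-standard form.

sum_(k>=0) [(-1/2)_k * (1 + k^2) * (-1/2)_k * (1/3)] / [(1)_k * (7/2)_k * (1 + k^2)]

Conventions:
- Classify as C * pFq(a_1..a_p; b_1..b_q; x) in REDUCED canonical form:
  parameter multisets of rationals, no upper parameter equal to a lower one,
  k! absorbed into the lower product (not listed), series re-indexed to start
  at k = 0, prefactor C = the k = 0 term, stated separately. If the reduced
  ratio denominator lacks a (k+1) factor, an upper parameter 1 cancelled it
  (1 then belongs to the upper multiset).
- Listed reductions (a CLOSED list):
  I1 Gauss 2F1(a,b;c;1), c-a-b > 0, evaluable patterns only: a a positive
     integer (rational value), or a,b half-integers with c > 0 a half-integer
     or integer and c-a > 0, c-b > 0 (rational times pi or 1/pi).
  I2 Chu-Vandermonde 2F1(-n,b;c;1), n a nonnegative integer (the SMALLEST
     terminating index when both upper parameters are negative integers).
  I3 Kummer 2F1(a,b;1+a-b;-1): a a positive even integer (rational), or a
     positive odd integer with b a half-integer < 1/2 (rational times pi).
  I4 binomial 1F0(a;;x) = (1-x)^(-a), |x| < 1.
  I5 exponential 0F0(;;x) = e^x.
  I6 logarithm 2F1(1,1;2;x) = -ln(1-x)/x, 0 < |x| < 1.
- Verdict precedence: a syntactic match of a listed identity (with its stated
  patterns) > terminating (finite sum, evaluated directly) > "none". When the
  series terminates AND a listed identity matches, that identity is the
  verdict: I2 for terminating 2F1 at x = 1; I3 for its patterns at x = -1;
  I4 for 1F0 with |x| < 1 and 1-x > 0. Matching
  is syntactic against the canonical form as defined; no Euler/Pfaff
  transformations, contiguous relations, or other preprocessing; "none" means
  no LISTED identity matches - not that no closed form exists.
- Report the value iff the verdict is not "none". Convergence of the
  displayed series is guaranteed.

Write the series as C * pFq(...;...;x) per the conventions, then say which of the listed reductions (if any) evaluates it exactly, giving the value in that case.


First insight: t_0 being 1/3, k^2 + 1 divides numerator and denominator alike; prefactor 1/3 after cancelling.
Adjacent-term ratio: r(k) = 1 * (k-1/2) (k-1/2) / [(k+7/2) (k+1)] ; factor over Q: parameters, x = 1, and C = 1/3.

Canonical form: C = 1/3 times 2F1 with upper {-1/2, -1/2}, lower {7/2}, x = 1. Verdict: Gauss's theorem I1 (half-integer case) fires (x = 1; upper {-1/2, -1/2} half-integers, c = 7/2 in the evaluable pattern). Exact value: (175/1536) * pi.


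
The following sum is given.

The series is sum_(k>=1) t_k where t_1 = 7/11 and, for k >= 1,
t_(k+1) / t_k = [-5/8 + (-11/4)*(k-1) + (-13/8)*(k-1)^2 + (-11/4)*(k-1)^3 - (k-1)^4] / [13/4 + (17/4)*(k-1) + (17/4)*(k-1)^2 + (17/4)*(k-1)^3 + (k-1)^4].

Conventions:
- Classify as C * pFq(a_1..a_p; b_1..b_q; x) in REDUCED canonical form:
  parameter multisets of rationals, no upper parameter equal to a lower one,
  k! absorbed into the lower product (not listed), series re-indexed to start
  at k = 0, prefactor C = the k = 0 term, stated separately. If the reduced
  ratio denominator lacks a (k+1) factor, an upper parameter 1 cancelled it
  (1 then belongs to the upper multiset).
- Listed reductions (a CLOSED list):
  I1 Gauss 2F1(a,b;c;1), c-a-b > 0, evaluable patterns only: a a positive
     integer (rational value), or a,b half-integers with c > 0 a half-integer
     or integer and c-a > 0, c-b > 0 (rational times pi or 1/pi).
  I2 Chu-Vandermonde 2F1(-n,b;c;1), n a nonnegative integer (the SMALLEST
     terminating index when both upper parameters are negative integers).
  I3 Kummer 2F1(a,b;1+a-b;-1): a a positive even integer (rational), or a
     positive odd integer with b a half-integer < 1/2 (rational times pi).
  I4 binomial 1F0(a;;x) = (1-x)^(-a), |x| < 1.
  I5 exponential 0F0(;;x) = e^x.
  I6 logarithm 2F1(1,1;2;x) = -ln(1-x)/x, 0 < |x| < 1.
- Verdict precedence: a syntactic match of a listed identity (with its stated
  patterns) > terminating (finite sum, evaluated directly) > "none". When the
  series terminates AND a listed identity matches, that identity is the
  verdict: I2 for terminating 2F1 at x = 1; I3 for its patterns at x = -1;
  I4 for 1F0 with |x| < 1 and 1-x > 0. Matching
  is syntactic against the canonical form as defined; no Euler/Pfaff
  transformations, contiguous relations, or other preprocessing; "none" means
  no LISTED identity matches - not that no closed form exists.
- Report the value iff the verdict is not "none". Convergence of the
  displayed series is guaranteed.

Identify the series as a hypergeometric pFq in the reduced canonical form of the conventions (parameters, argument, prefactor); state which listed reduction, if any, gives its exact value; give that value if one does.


Canonical form: C = 7/11 times 2F1 with upper {1/4, 5/2}, lower {13/4}, x = -1. Verdict: none (x = -1): each listed identity misses the multisets {1/4, 5/2} ; {13/4}.

Key observation: x = (-1) and factor the ratio over Q (C = 7/11, x = -1): negated roots = parameters.
Consecutive-term ratio: r(k) = (-1) * (k+1/4) (k+5/2) / [(k+13/4) (k+1)] ; factor over Q: parameters, x = (-1), and C = 7/11.
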